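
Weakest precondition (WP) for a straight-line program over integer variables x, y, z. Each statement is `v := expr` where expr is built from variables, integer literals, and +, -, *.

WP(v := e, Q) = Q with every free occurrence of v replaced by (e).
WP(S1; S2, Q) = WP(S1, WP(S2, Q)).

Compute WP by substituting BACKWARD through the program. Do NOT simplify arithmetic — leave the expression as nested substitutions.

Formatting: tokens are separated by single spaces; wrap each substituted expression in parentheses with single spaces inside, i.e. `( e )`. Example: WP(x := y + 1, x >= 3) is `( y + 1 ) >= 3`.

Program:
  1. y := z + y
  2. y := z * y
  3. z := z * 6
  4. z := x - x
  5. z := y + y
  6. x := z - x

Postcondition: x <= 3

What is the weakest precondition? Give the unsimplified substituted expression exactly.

Answer: ( ( ( z * ( z + y ) ) + ( z * ( z + y ) ) ) - x ) <= 3

Derivation:
post: x <= 3
stmt 6: x := z - x  -- replace 1 occurrence(s) of x with (z - x)
  => ( z - x ) <= 3
stmt 5: z := y + y  -- replace 1 occurrence(s) of z with (y + y)
  => ( ( y + y ) - x ) <= 3
stmt 4: z := x - x  -- replace 0 occurrence(s) of z with (x - x)
  => ( ( y + y ) - x ) <= 3
stmt 3: z := z * 6  -- replace 0 occurrence(s) of z with (z * 6)
  => ( ( y + y ) - x ) <= 3
stmt 2: y := z * y  -- replace 2 occurrence(s) of y with (z * y)
  => ( ( ( z * y ) + ( z * y ) ) - x ) <= 3
stmt 1: y := z + y  -- replace 2 occurrence(s) of y with (z + y)
  => ( ( ( z * ( z + y ) ) + ( z * ( z + y ) ) ) - x ) <= 3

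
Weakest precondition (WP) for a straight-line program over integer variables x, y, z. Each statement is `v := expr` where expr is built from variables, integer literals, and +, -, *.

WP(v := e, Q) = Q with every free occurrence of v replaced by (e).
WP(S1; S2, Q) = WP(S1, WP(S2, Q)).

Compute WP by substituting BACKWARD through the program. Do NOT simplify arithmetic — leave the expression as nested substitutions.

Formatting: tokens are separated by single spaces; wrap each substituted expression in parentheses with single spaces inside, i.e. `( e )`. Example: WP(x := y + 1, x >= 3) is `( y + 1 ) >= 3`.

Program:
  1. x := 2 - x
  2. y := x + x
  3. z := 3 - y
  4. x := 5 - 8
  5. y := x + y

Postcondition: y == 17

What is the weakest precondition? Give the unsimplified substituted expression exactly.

post: y == 17
stmt 5: y := x + y  -- replace 1 occurrence(s) of y with (x + y)
  => ( x + y ) == 17
stmt 4: x := 5 - 8  -- replace 1 occurrence(s) of x with (5 - 8)
  => ( ( 5 - 8 ) + y ) == 17
stmt 3: z := 3 - y  -- replace 0 occurrence(s) of z with (3 - y)
  => ( ( 5 - 8 ) + y ) == 17
stmt 2: y := x + x  -- replace 1 occurrence(s) of y with (x + x)
  => ( ( 5 - 8 ) + ( x + x ) ) == 17
stmt 1: x := 2 - x  -- replace 2 occurrence(s) of x with (2 - x)
  => ( ( 5 - 8 ) + ( ( 2 - x ) + ( 2 - x ) ) ) == 17

Answer: ( ( 5 - 8 ) + ( ( 2 - x ) + ( 2 - x ) ) ) == 17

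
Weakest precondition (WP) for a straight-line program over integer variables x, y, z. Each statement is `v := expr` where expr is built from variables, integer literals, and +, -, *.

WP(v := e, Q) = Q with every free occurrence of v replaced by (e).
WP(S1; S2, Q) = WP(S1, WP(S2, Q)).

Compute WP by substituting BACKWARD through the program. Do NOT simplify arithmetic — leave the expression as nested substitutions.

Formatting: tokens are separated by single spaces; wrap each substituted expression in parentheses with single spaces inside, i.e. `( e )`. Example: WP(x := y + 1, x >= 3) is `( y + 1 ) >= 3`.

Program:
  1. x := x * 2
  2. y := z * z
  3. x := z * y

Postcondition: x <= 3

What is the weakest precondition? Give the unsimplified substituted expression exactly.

Answer: ( z * ( z * z ) ) <= 3

Derivation:
post: x <= 3
stmt 3: x := z * y  -- replace 1 occurrence(s) of x with (z * y)
  => ( z * y ) <= 3
stmt 2: y := z * z  -- replace 1 occurrence(s) of y with (z * z)
  => ( z * ( z * z ) ) <= 3
stmt 1: x := x * 2  -- replace 0 occurrence(s) of x with (x * 2)
  => ( z * ( z * z ) ) <= 3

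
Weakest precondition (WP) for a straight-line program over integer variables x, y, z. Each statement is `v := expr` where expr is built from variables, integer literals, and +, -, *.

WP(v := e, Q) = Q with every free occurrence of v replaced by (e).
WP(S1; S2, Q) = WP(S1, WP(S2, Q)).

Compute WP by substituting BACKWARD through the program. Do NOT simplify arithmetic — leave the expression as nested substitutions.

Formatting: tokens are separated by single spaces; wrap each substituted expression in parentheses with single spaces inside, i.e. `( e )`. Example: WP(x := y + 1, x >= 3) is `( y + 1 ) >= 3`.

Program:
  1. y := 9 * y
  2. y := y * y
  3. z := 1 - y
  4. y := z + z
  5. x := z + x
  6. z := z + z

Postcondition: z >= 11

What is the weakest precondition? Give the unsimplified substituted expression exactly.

Answer: ( ( 1 - ( ( 9 * y ) * ( 9 * y ) ) ) + ( 1 - ( ( 9 * y ) * ( 9 * y ) ) ) ) >= 11

Derivation:
post: z >= 11
stmt 6: z := z + z  -- replace 1 occurrence(s) of z with (z + z)
  => ( z + z ) >= 11
stmt 5: x := z + x  -- replace 0 occurrence(s) of x with (z + x)
  => ( z + z ) >= 11
stmt 4: y := z + z  -- replace 0 occurrence(s) of y with (z + z)
  => ( z + z ) >= 11
stmt 3: z := 1 - y  -- replace 2 occurrence(s) of z with (1 - y)
  => ( ( 1 - y ) + ( 1 - y ) ) >= 11
stmt 2: y := y * y  -- replace 2 occurrence(s) of y with (y * y)
  => ( ( 1 - ( y * y ) ) + ( 1 - ( y * y ) ) ) >= 11
stmt 1: y := 9 * y  -- replace 4 occurrence(s) of y with (9 * y)
  => ( ( 1 - ( ( 9 * y ) * ( 9 * y ) ) ) + ( 1 - ( ( 9 * y ) * ( 9 * y ) ) ) ) >= 11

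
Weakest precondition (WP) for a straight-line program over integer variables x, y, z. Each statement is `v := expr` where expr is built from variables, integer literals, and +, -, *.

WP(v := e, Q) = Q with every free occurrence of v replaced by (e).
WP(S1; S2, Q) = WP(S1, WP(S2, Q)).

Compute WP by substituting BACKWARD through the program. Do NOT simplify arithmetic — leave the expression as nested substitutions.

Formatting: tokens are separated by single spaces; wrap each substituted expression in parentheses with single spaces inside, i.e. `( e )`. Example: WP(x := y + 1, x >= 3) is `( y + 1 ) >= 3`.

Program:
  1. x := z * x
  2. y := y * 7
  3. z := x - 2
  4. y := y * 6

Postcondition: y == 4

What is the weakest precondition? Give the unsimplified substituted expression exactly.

Answer: ( ( y * 7 ) * 6 ) == 4

Derivation:
post: y == 4
stmt 4: y := y * 6  -- replace 1 occurrence(s) of y with (y * 6)
  => ( y * 6 ) == 4
stmt 3: z := x - 2  -- replace 0 occurrence(s) of z with (x - 2)
  => ( y * 6 ) == 4
stmt 2: y := y * 7  -- replace 1 occurrence(s) of y with (y * 7)
  => ( ( y * 7 ) * 6 ) == 4
stmt 1: x := z * x  -- replace 0 occurrence(s) of x with (z * x)
  => ( ( y * 7 ) * 6 ) == 4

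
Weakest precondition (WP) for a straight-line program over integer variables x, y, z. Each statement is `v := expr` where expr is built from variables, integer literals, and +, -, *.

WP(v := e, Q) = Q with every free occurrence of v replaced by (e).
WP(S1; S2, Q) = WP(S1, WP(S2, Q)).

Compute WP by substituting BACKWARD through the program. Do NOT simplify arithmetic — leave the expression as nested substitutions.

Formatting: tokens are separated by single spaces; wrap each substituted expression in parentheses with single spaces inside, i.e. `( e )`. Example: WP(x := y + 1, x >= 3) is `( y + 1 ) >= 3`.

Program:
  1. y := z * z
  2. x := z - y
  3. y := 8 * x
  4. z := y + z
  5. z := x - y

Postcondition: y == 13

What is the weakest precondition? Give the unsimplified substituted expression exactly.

Answer: ( 8 * ( z - ( z * z ) ) ) == 13

Derivation:
post: y == 13
stmt 5: z := x - y  -- replace 0 occurrence(s) of z with (x - y)
  => y == 13
stmt 4: z := y + z  -- replace 0 occurrence(s) of z with (y + z)
  => y == 13
stmt 3: y := 8 * x  -- replace 1 occurrence(s) of y with (8 * x)
  => ( 8 * x ) == 13
stmt 2: x := z - y  -- replace 1 occurrence(s) of x with (z - y)
  => ( 8 * ( z - y ) ) == 13
stmt 1: y := z * z  -- replace 1 occurrence(s) of y with (z * z)
  => ( 8 * ( z - ( z * z ) ) ) == 13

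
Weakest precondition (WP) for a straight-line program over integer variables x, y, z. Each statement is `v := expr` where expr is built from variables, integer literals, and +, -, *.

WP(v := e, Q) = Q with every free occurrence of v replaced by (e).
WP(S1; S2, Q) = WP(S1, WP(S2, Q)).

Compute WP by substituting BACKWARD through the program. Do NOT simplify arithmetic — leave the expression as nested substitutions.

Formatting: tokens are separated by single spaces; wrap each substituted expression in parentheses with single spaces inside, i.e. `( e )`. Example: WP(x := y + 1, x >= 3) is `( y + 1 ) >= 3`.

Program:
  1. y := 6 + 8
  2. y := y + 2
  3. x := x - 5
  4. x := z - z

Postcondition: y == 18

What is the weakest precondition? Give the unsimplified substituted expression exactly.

post: y == 18
stmt 4: x := z - z  -- replace 0 occurrence(s) of x with (z - z)
  => y == 18
stmt 3: x := x - 5  -- replace 0 occurrence(s) of x with (x - 5)
  => y == 18
stmt 2: y := y + 2  -- replace 1 occurrence(s) of y with (y + 2)
  => ( y + 2 ) == 18
stmt 1: y := 6 + 8  -- replace 1 occurrence(s) of y with (6 + 8)
  => ( ( 6 + 8 ) + 2 ) == 18

Answer: ( ( 6 + 8 ) + 2 ) == 18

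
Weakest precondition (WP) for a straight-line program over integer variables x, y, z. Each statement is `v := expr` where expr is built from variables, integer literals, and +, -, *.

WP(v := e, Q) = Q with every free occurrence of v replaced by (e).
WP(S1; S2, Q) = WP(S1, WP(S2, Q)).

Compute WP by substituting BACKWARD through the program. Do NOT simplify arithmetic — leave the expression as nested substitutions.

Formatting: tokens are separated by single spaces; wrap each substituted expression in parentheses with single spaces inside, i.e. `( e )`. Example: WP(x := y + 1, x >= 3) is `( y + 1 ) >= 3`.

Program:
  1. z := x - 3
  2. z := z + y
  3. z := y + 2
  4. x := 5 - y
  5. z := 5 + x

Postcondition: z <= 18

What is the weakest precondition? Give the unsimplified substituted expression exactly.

Answer: ( 5 + ( 5 - y ) ) <= 18

Derivation:
post: z <= 18
stmt 5: z := 5 + x  -- replace 1 occurrence(s) of z with (5 + x)
  => ( 5 + x ) <= 18
stmt 4: x := 5 - y  -- replace 1 occurrence(s) of x with (5 - y)
  => ( 5 + ( 5 - y ) ) <= 18
stmt 3: z := y + 2  -- replace 0 occurrence(s) of z with (y + 2)
  => ( 5 + ( 5 - y ) ) <= 18
stmt 2: z := z + y  -- replace 0 occurrence(s) of z with (z + y)
  => ( 5 + ( 5 - y ) ) <= 18
stmt 1: z := x - 3  -- replace 0 occurrence(s) of z with (x - 3)
  => ( 5 + ( 5 - y ) ) <= 18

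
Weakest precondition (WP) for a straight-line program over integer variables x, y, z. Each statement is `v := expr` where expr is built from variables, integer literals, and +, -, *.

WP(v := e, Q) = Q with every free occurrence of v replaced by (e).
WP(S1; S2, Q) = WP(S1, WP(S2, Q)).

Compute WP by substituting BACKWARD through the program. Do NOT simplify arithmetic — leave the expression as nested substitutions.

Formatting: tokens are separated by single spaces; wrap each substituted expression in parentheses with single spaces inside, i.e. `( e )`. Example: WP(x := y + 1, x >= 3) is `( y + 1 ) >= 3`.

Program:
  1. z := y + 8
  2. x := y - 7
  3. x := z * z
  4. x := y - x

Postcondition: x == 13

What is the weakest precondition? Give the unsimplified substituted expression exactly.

post: x == 13
stmt 4: x := y - x  -- replace 1 occurrence(s) of x with (y - x)
  => ( y - x ) == 13
stmt 3: x := z * z  -- replace 1 occurrence(s) of x with (z * z)
  => ( y - ( z * z ) ) == 13
stmt 2: x := y - 7  -- replace 0 occurrence(s) of x with (y - 7)
  => ( y - ( z * z ) ) == 13
stmt 1: z := y + 8  -- replace 2 occurrence(s) of z with (y + 8)
  => ( y - ( ( y + 8 ) * ( y + 8 ) ) ) == 13

Answer: ( y - ( ( y + 8 ) * ( y + 8 ) ) ) == 13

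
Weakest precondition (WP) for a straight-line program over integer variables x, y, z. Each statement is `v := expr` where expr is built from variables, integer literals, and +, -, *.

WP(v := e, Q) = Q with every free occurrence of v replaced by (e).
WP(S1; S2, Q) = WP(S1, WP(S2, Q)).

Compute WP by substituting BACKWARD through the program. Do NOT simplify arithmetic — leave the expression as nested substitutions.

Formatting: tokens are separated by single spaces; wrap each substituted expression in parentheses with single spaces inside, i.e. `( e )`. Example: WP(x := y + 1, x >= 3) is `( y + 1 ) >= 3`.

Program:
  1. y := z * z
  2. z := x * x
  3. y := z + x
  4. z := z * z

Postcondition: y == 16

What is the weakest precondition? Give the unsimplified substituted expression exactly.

post: y == 16
stmt 4: z := z * z  -- replace 0 occurrence(s) of z with (z * z)
  => y == 16
stmt 3: y := z + x  -- replace 1 occurrence(s) of y with (z + x)
  => ( z + x ) == 16
stmt 2: z := x * x  -- replace 1 occurrence(s) of z with (x * x)
  => ( ( x * x ) + x ) == 16
stmt 1: y := z * z  -- replace 0 occurrence(s) of y with (z * z)
  => ( ( x * x ) + x ) == 16

Answer: ( ( x * x ) + x ) == 16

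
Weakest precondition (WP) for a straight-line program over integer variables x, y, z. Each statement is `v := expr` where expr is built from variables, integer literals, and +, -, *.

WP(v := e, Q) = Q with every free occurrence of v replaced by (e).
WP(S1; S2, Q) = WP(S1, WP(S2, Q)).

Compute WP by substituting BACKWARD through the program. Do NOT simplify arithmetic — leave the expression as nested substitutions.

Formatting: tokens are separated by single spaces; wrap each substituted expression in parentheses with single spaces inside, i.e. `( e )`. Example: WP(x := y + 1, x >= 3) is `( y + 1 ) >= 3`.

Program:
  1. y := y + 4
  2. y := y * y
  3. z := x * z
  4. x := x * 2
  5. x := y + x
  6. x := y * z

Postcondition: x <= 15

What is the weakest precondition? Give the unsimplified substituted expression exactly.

post: x <= 15
stmt 6: x := y * z  -- replace 1 occurrence(s) of x with (y * z)
  => ( y * z ) <= 15
stmt 5: x := y + x  -- replace 0 occurrence(s) of x with (y + x)
  => ( y * z ) <= 15
stmt 4: x := x * 2  -- replace 0 occurrence(s) of x with (x * 2)
  => ( y * z ) <= 15
stmt 3: z := x * z  -- replace 1 occurrence(s) of z with (x * z)
  => ( y * ( x * z ) ) <= 15
stmt 2: y := y * y  -- replace 1 occurrence(s) of y with (y * y)
  => ( ( y * y ) * ( x * z ) ) <= 15
stmt 1: y := y + 4  -- replace 2 occurrence(s) of y with (y + 4)
  => ( ( ( y + 4 ) * ( y + 4 ) ) * ( x * z ) ) <= 15

Answer: ( ( ( y + 4 ) * ( y + 4 ) ) * ( x * z ) ) <= 15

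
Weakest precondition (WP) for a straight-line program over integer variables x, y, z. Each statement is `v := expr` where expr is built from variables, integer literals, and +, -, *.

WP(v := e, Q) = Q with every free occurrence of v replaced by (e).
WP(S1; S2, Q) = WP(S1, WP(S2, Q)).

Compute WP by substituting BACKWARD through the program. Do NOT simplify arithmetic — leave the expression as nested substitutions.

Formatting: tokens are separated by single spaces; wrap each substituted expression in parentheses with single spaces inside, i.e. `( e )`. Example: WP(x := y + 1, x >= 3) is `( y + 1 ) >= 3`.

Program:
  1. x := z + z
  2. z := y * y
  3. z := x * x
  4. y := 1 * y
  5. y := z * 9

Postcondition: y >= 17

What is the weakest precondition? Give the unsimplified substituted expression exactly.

Answer: ( ( ( z + z ) * ( z + z ) ) * 9 ) >= 17

Derivation:
post: y >= 17
stmt 5: y := z * 9  -- replace 1 occurrence(s) of y with (z * 9)
  => ( z * 9 ) >= 17
stmt 4: y := 1 * y  -- replace 0 occurrence(s) of y with (1 * y)
  => ( z * 9 ) >= 17
stmt 3: z := x * x  -- replace 1 occurrence(s) of z with (x * x)
  => ( ( x * x ) * 9 ) >= 17
stmt 2: z := y * y  -- replace 0 occurrence(s) of z with (y * y)
  => ( ( x * x ) * 9 ) >= 17
stmt 1: x := z + z  -- replace 2 occurrence(s) of x with (z + z)
  => ( ( ( z + z ) * ( z + z ) ) * 9 ) >= 17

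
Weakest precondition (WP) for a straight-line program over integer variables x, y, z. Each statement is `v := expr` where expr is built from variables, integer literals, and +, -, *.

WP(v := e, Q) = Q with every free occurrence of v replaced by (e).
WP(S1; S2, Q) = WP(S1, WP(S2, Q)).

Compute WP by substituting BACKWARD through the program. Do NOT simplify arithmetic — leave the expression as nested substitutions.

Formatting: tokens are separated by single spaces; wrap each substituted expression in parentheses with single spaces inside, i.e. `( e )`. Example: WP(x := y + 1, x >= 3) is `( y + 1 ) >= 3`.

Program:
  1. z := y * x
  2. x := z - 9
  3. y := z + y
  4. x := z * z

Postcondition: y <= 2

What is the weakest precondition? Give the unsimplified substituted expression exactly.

Answer: ( ( y * x ) + y ) <= 2

Derivation:
post: y <= 2
stmt 4: x := z * z  -- replace 0 occurrence(s) of x with (z * z)
  => y <= 2
stmt 3: y := z + y  -- replace 1 occurrence(s) of y with (z + y)
  => ( z + y ) <= 2
stmt 2: x := z - 9  -- replace 0 occurrence(s) of x with (z - 9)
  => ( z + y ) <= 2
stmt 1: z := y * x  -- replace 1 occurrence(s) of z with (y * x)
  => ( ( y * x ) + y ) <= 2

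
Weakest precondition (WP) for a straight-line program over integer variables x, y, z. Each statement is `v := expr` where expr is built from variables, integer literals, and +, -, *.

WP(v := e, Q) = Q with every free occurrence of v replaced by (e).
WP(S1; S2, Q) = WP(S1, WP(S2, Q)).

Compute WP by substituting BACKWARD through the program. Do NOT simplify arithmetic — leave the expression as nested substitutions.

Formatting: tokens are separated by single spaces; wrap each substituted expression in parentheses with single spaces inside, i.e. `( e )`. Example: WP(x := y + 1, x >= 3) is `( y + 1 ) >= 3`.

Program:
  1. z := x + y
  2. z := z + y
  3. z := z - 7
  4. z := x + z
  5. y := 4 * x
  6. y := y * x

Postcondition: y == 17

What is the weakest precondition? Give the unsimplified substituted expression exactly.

post: y == 17
stmt 6: y := y * x  -- replace 1 occurrence(s) of y with (y * x)
  => ( y * x ) == 17
stmt 5: y := 4 * x  -- replace 1 occurrence(s) of y with (4 * x)
  => ( ( 4 * x ) * x ) == 17
stmt 4: z := x + z  -- replace 0 occurrence(s) of z with (x + z)
  => ( ( 4 * x ) * x ) == 17
stmt 3: z := z - 7  -- replace 0 occurrence(s) of z with (z - 7)
  => ( ( 4 * x ) * x ) == 17
stmt 2: z := z + y  -- replace 0 occurrence(s) of z with (z + y)
  => ( ( 4 * x ) * x ) == 17
stmt 1: z := x + y  -- replace 0 occurrence(s) of z with (x + y)
  => ( ( 4 * x ) * x ) == 17

Answer: ( ( 4 * x ) * x ) == 17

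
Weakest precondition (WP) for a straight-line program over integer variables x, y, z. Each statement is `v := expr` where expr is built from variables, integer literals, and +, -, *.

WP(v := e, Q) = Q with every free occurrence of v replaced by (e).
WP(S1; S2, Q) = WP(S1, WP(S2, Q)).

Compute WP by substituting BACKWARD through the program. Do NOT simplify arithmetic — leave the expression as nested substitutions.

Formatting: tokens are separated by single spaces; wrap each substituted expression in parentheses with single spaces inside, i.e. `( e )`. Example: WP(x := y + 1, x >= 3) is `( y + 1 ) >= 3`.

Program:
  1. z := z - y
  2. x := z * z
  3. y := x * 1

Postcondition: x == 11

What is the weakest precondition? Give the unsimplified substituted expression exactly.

post: x == 11
stmt 3: y := x * 1  -- replace 0 occurrence(s) of y with (x * 1)
  => x == 11
stmt 2: x := z * z  -- replace 1 occurrence(s) of x with (z * z)
  => ( z * z ) == 11
stmt 1: z := z - y  -- replace 2 occurrence(s) of z with (z - y)
  => ( ( z - y ) * ( z - y ) ) == 11

Answer: ( ( z - y ) * ( z - y ) ) == 11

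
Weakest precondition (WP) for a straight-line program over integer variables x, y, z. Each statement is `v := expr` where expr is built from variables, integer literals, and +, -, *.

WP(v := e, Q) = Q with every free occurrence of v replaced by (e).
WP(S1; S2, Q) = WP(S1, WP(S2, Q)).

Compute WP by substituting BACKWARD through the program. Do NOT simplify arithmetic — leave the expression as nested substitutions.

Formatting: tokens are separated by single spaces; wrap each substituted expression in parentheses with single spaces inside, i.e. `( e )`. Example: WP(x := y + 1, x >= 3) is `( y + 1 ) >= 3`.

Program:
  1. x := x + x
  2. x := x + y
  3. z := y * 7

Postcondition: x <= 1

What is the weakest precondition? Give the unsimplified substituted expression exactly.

post: x <= 1
stmt 3: z := y * 7  -- replace 0 occurrence(s) of z with (y * 7)
  => x <= 1
stmt 2: x := x + y  -- replace 1 occurrence(s) of x with (x + y)
  => ( x + y ) <= 1
stmt 1: x := x + x  -- replace 1 occurrence(s) of x with (x + x)
  => ( ( x + x ) + y ) <= 1

Answer: ( ( x + x ) + y ) <= 1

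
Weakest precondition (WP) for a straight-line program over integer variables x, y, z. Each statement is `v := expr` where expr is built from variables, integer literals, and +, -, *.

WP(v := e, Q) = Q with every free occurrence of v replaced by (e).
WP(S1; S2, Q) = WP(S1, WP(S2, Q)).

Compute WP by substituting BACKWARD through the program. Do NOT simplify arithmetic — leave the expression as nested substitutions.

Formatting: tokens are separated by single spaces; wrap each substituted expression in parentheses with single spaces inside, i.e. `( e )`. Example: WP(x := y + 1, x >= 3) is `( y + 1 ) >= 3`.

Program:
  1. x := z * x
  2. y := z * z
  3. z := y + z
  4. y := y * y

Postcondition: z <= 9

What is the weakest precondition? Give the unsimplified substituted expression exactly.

Answer: ( ( z * z ) + z ) <= 9

Derivation:
post: z <= 9
stmt 4: y := y * y  -- replace 0 occurrence(s) of y with (y * y)
  => z <= 9
stmt 3: z := y + z  -- replace 1 occurrence(s) of z with (y + z)
  => ( y + z ) <= 9
stmt 2: y := z * z  -- replace 1 occurrence(s) of y with (z * z)
  => ( ( z * z ) + z ) <= 9
stmt 1: x := z * x  -- replace 0 occurrence(s) of x with (z * x)
  => ( ( z * z ) + z ) <= 9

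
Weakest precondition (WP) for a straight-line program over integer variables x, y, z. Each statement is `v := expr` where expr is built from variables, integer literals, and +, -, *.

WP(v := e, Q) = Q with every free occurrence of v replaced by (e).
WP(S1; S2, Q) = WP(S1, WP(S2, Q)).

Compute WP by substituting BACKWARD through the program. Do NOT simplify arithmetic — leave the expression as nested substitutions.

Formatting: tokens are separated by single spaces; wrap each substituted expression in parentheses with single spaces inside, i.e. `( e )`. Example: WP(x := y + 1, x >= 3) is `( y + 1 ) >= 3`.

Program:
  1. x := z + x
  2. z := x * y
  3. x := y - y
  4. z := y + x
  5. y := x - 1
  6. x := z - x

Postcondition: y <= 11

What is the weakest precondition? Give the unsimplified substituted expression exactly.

Answer: ( ( y - y ) - 1 ) <= 11

Derivation:
post: y <= 11
stmt 6: x := z - x  -- replace 0 occurrence(s) of x with (z - x)
  => y <= 11
stmt 5: y := x - 1  -- replace 1 occurrence(s) of y with (x - 1)
  => ( x - 1 ) <= 11
stmt 4: z := y + x  -- replace 0 occurrence(s) of z with (y + x)
  => ( x - 1 ) <= 11
stmt 3: x := y - y  -- replace 1 occurrence(s) of x with (y - y)
  => ( ( y - y ) - 1 ) <= 11
stmt 2: z := x * y  -- replace 0 occurrence(s) of z with (x * y)
  => ( ( y - y ) - 1 ) <= 11
stmt 1: x := z + x  -- replace 0 occurrence(s) of x with (z + x)
  => ( ( y - y ) - 1 ) <= 11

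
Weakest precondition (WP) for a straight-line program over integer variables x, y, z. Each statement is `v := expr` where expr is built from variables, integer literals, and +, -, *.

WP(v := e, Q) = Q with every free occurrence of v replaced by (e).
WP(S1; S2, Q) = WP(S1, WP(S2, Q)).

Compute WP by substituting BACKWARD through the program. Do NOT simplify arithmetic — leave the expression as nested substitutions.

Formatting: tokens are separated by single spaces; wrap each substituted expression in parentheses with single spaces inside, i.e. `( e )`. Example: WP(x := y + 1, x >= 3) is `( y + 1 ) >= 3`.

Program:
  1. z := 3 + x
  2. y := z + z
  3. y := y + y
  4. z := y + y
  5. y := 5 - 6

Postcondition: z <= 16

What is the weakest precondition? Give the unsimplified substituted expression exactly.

post: z <= 16
stmt 5: y := 5 - 6  -- replace 0 occurrence(s) of y with (5 - 6)
  => z <= 16
stmt 4: z := y + y  -- replace 1 occurrence(s) of z with (y + y)
  => ( y + y ) <= 16
stmt 3: y := y + y  -- replace 2 occurrence(s) of y with (y + y)
  => ( ( y + y ) + ( y + y ) ) <= 16
stmt 2: y := z + z  -- replace 4 occurrence(s) of y with (z + z)
  => ( ( ( z + z ) + ( z + z ) ) + ( ( z + z ) + ( z + z ) ) ) <= 16
stmt 1: z := 3 + x  -- replace 8 occurrence(s) of z with (3 + x)
  => ( ( ( ( 3 + x ) + ( 3 + x ) ) + ( ( 3 + x ) + ( 3 + x ) ) ) + ( ( ( 3 + x ) + ( 3 + x ) ) + ( ( 3 + x ) + ( 3 + x ) ) ) ) <= 16

Answer: ( ( ( ( 3 + x ) + ( 3 + x ) ) + ( ( 3 + x ) + ( 3 + x ) ) ) + ( ( ( 3 + x ) + ( 3 + x ) ) + ( ( 3 + x ) + ( 3 + x ) ) ) ) <= 16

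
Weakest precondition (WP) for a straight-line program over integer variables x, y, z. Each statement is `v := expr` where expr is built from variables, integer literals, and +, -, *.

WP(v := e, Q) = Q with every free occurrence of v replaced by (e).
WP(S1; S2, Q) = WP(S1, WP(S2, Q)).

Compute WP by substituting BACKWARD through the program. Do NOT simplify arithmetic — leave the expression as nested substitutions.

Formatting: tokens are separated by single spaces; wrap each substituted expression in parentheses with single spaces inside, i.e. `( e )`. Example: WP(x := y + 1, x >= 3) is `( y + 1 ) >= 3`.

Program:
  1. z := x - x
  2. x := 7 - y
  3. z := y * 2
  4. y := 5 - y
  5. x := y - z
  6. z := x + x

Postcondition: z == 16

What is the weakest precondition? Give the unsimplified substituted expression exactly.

Answer: ( ( ( 5 - y ) - ( y * 2 ) ) + ( ( 5 - y ) - ( y * 2 ) ) ) == 16

Derivation:
post: z == 16
stmt 6: z := x + x  -- replace 1 occurrence(s) of z with (x + x)
  => ( x + x ) == 16
stmt 5: x := y - z  -- replace 2 occurrence(s) of x with (y - z)
  => ( ( y - z ) + ( y - z ) ) == 16
stmt 4: y := 5 - y  -- replace 2 occurrence(s) of y with (5 - y)
  => ( ( ( 5 - y ) - z ) + ( ( 5 - y ) - z ) ) == 16
stmt 3: z := y * 2  -- replace 2 occurrence(s) of z with (y * 2)
  => ( ( ( 5 - y ) - ( y * 2 ) ) + ( ( 5 - y ) - ( y * 2 ) ) ) == 16
stmt 2: x := 7 - y  -- replace 0 occurrence(s) of x with (7 - y)
  => ( ( ( 5 - y ) - ( y * 2 ) ) + ( ( 5 - y ) - ( y * 2 ) ) ) == 16
stmt 1: z := x - x  -- replace 0 occurrence(s) of z with (x - x)
  => ( ( ( 5 - y ) - ( y * 2 ) ) + ( ( 5 - y ) - ( y * 2 ) ) ) == 16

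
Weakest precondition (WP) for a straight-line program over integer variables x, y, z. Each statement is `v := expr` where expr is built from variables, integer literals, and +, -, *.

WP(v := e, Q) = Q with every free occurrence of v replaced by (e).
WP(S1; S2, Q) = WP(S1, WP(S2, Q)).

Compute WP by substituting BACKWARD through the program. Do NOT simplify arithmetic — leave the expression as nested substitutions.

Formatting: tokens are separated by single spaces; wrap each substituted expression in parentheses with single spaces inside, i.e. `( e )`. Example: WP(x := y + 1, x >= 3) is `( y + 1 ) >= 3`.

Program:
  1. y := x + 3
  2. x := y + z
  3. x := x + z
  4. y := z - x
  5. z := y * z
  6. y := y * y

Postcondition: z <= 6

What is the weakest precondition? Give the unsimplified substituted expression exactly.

Answer: ( ( z - ( ( ( x + 3 ) + z ) + z ) ) * z ) <= 6

Derivation:
post: z <= 6
stmt 6: y := y * y  -- replace 0 occurrence(s) of y with (y * y)
  => z <= 6
stmt 5: z := y * z  -- replace 1 occurrence(s) of z with (y * z)
  => ( y * z ) <= 6
stmt 4: y := z - x  -- replace 1 occurrence(s) of y with (z - x)
  => ( ( z - x ) * z ) <= 6
stmt 3: x := x + z  -- replace 1 occurrence(s) of x with (x + z)
  => ( ( z - ( x + z ) ) * z ) <= 6
stmt 2: x := y + z  -- replace 1 occurrence(s) of x with (y + z)
  => ( ( z - ( ( y + z ) + z ) ) * z ) <= 6
stmt 1: y := x + 3  -- replace 1 occurrence(s) of y with (x + 3)
  => ( ( z - ( ( ( x + 3 ) + z ) + z ) ) * z ) <= 6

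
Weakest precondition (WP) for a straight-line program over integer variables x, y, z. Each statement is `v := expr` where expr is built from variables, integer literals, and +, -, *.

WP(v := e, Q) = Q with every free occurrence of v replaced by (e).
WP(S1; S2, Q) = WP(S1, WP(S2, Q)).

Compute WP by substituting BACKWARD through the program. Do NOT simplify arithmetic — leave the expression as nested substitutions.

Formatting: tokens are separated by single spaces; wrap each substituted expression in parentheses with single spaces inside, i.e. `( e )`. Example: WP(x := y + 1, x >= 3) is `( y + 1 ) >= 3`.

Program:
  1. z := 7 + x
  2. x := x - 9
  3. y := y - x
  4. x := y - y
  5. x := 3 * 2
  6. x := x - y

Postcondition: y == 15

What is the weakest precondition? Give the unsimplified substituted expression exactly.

Answer: ( y - ( x - 9 ) ) == 15

Derivation:
post: y == 15
stmt 6: x := x - y  -- replace 0 occurrence(s) of x with (x - y)
  => y == 15
stmt 5: x := 3 * 2  -- replace 0 occurrence(s) of x with (3 * 2)
  => y == 15
stmt 4: x := y - y  -- replace 0 occurrence(s) of x with (y - y)
  => y == 15
stmt 3: y := y - x  -- replace 1 occurrence(s) of y with (y - x)
  => ( y - x ) == 15
stmt 2: x := x - 9  -- replace 1 occurrence(s) of x with (x - 9)
  => ( y - ( x - 9 ) ) == 15
stmt 1: z := 7 + x  -- replace 0 occurrence(s) of z with (7 + x)
  => ( y - ( x - 9 ) ) == 15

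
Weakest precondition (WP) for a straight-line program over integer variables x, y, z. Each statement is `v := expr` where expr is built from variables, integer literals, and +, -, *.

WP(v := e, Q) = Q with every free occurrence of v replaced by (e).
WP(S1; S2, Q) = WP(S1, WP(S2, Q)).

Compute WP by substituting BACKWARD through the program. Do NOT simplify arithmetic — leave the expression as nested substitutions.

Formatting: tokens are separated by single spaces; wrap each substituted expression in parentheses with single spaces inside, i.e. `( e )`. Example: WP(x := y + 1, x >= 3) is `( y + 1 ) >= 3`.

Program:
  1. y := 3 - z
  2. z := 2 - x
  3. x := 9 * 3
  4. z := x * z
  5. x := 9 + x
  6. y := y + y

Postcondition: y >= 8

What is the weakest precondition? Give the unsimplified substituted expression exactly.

Answer: ( ( 3 - z ) + ( 3 - z ) ) >= 8

Derivation:
post: y >= 8
stmt 6: y := y + y  -- replace 1 occurrence(s) of y with (y + y)
  => ( y + y ) >= 8
stmt 5: x := 9 + x  -- replace 0 occurrence(s) of x with (9 + x)
  => ( y + y ) >= 8
stmt 4: z := x * z  -- replace 0 occurrence(s) of z with (x * z)
  => ( y + y ) >= 8
stmt 3: x := 9 * 3  -- replace 0 occurrence(s) of x with (9 * 3)
  => ( y + y ) >= 8
stmt 2: z := 2 - x  -- replace 0 occurrence(s) of z with (2 - x)
  => ( y + y ) >= 8
stmt 1: y := 3 - z  -- replace 2 occurrence(s) of y with (3 - z)
  => ( ( 3 - z ) + ( 3 - z ) ) >= 8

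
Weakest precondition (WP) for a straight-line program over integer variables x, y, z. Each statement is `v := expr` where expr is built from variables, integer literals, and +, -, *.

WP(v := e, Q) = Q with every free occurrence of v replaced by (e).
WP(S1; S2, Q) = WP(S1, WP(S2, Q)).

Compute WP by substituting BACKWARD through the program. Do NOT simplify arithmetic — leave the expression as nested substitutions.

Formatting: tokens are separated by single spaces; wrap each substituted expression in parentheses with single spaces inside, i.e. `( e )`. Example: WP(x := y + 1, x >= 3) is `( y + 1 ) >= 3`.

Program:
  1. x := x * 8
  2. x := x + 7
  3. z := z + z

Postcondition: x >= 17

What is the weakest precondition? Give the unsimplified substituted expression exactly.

post: x >= 17
stmt 3: z := z + z  -- replace 0 occurrence(s) of z with (z + z)
  => x >= 17
stmt 2: x := x + 7  -- replace 1 occurrence(s) of x with (x + 7)
  => ( x + 7 ) >= 17
stmt 1: x := x * 8  -- replace 1 occurrence(s) of x with (x * 8)
  => ( ( x * 8 ) + 7 ) >= 17

Answer: ( ( x * 8 ) + 7 ) >= 17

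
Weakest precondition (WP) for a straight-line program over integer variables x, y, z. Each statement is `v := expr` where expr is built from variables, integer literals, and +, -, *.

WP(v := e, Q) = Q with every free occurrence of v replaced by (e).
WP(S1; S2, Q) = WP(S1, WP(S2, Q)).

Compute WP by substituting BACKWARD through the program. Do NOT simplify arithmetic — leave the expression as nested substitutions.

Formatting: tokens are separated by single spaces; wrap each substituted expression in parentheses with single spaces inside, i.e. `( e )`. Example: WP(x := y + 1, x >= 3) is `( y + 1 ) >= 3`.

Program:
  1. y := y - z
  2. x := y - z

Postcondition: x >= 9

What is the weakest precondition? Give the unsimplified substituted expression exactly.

post: x >= 9
stmt 2: x := y - z  -- replace 1 occurrence(s) of x with (y - z)
  => ( y - z ) >= 9
stmt 1: y := y - z  -- replace 1 occurrence(s) of y with (y - z)
  => ( ( y - z ) - z ) >= 9

Answer: ( ( y - z ) - z ) >= 9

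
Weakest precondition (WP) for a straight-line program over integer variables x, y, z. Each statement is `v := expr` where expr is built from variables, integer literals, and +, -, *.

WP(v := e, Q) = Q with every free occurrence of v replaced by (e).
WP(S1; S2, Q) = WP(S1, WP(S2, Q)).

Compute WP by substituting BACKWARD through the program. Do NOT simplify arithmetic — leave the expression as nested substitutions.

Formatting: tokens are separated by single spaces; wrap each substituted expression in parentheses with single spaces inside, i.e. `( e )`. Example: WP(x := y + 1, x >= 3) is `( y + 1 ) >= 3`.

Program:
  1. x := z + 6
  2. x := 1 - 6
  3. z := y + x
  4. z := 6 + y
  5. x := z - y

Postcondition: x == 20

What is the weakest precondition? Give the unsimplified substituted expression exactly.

post: x == 20
stmt 5: x := z - y  -- replace 1 occurrence(s) of x with (z - y)
  => ( z - y ) == 20
stmt 4: z := 6 + y  -- replace 1 occurrence(s) of z with (6 + y)
  => ( ( 6 + y ) - y ) == 20
stmt 3: z := y + x  -- replace 0 occurrence(s) of z with (y + x)
  => ( ( 6 + y ) - y ) == 20
stmt 2: x := 1 - 6  -- replace 0 occurrence(s) of x with (1 - 6)
  => ( ( 6 + y ) - y ) == 20
stmt 1: x := z + 6  -- replace 0 occurrence(s) of x with (z + 6)
  => ( ( 6 + y ) - y ) == 20

Answer: ( ( 6 + y ) - y ) == 20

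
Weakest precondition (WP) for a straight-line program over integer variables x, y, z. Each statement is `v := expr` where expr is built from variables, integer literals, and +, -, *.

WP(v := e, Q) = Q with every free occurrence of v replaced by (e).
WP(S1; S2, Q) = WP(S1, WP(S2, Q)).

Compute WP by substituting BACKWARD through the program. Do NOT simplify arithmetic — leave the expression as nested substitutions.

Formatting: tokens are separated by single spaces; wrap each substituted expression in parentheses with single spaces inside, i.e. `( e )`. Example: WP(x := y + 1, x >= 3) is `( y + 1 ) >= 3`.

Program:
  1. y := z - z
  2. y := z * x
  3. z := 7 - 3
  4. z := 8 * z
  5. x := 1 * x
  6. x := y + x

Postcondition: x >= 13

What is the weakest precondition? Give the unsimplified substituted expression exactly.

post: x >= 13
stmt 6: x := y + x  -- replace 1 occurrence(s) of x with (y + x)
  => ( y + x ) >= 13
stmt 5: x := 1 * x  -- replace 1 occurrence(s) of x with (1 * x)
  => ( y + ( 1 * x ) ) >= 13
stmt 4: z := 8 * z  -- replace 0 occurrence(s) of z with (8 * z)
  => ( y + ( 1 * x ) ) >= 13
stmt 3: z := 7 - 3  -- replace 0 occurrence(s) of z with (7 - 3)
  => ( y + ( 1 * x ) ) >= 13
stmt 2: y := z * x  -- replace 1 occurrence(s) of y with (z * x)
  => ( ( z * x ) + ( 1 * x ) ) >= 13
stmt 1: y := z - z  -- replace 0 occurrence(s) of y with (z - z)
  => ( ( z * x ) + ( 1 * x ) ) >= 13

Answer: ( ( z * x ) + ( 1 * x ) ) >= 13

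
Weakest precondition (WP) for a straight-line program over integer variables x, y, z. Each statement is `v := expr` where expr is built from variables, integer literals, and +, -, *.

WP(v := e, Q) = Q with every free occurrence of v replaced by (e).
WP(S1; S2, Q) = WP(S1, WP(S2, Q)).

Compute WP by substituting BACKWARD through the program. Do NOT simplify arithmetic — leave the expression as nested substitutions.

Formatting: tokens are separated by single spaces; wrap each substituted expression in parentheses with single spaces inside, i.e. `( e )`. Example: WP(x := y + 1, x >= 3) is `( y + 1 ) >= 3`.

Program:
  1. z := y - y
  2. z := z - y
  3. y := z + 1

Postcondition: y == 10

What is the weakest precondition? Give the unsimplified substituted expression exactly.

post: y == 10
stmt 3: y := z + 1  -- replace 1 occurrence(s) of y with (z + 1)
  => ( z + 1 ) == 10
stmt 2: z := z - y  -- replace 1 occurrence(s) of z with (z - y)
  => ( ( z - y ) + 1 ) == 10
stmt 1: z := y - y  -- replace 1 occurrence(s) of z with (y - y)
  => ( ( ( y - y ) - y ) + 1 ) == 10

Answer: ( ( ( y - y ) - y ) + 1 ) == 10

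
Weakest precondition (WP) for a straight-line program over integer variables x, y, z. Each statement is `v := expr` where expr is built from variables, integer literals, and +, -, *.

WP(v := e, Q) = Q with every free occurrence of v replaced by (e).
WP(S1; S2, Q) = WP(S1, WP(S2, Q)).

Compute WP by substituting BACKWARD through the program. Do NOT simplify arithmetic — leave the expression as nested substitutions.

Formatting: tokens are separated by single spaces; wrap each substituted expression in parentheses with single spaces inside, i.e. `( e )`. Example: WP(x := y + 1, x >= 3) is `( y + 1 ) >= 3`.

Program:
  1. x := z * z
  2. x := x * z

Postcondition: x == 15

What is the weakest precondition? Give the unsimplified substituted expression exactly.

Answer: ( ( z * z ) * z ) == 15

Derivation:
post: x == 15
stmt 2: x := x * z  -- replace 1 occurrence(s) of x with (x * z)
  => ( x * z ) == 15
stmt 1: x := z * z  -- replace 1 occurrence(s) of x with (z * z)
  => ( ( z * z ) * z ) == 15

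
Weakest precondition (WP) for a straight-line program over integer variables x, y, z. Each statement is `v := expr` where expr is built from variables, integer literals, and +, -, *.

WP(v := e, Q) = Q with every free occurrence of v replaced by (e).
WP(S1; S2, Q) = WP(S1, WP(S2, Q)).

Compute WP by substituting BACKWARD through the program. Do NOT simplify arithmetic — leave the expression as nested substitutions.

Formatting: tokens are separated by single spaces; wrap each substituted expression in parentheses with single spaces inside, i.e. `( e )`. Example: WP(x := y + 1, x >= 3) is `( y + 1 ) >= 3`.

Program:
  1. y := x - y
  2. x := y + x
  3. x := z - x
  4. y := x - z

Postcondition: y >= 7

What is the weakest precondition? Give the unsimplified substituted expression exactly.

Answer: ( ( z - ( ( x - y ) + x ) ) - z ) >= 7

Derivation:
post: y >= 7
stmt 4: y := x - z  -- replace 1 occurrence(s) of y with (x - z)
  => ( x - z ) >= 7
stmt 3: x := z - x  -- replace 1 occurrence(s) of x with (z - x)
  => ( ( z - x ) - z ) >= 7
stmt 2: x := y + x  -- replace 1 occurrence(s) of x with (y + x)
  => ( ( z - ( y + x ) ) - z ) >= 7
stmt 1: y := x - y  -- replace 1 occurrence(s) of y with (x - y)
  => ( ( z - ( ( x - y ) + x ) ) - z ) >= 7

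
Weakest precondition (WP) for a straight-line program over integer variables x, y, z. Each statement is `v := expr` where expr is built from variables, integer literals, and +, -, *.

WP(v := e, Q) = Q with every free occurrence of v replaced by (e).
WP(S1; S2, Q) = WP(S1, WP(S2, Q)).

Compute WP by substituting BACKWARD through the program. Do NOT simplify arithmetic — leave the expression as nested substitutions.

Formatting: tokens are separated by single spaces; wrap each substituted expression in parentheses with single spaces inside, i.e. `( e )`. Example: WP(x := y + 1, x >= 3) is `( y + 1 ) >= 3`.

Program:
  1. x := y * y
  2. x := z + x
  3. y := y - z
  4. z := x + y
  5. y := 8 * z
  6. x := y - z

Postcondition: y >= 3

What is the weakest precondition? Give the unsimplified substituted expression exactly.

Answer: ( 8 * ( ( z + ( y * y ) ) + ( y - z ) ) ) >= 3

Derivation:
post: y >= 3
stmt 6: x := y - z  -- replace 0 occurrence(s) of x with (y - z)
  => y >= 3
stmt 5: y := 8 * z  -- replace 1 occurrence(s) of y with (8 * z)
  => ( 8 * z ) >= 3
stmt 4: z := x + y  -- replace 1 occurrence(s) of z with (x + y)
  => ( 8 * ( x + y ) ) >= 3
stmt 3: y := y - z  -- replace 1 occurrence(s) of y with (y - z)
  => ( 8 * ( x + ( y - z ) ) ) >= 3
stmt 2: x := z + x  -- replace 1 occurrence(s) of x with (z + x)
  => ( 8 * ( ( z + x ) + ( y - z ) ) ) >= 3
stmt 1: x := y * y  -- replace 1 occurrence(s) of x with (y * y)
  => ( 8 * ( ( z + ( y * y ) ) + ( y - z ) ) ) >= 3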